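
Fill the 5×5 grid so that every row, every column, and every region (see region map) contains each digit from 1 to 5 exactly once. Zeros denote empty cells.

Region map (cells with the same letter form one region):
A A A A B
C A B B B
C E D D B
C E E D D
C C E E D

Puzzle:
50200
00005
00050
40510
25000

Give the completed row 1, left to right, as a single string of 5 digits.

r2c4 = 2: in row 2, 2 can only go here (every other open cell in that row sees a 2).
r3c2 = 2: in row 3, 2 can only go here (every other open cell in that row sees a 2).
r4c2 = 3: row 4 has {1,4,5}; col 2 has {2,5}; region has {2,5} → only 3 remains.
r4c5 = 2: row 4 has {1,3,4,5}; col 5 has {5}; region has {1,5} → only 2 remains.
r5c4 = 4: row 5 has {2,5}; col 4 has {1,2,5}; region has {2,3,5} → only 4 remains.
r5c5 = 3: row 5 has {2,4,5}; col 5 has {2,5}; region has {1,2,5} → only 3 remains.
r1c4 = 3: row 1 has {2,5}; col 4 has {1,2,4,5}; region has {2,5} → only 3 remains.
r3c3 = 4: row 3 has {2,5}; col 3 has {2,5}; region has {1,2,3,5} → only 4 remains.
r3c5 = 1: row 3 has {2,4,5}; col 5 has {2,3,5}; region has {2,5} → only 1 remains.
r5c3 = 1: row 5 has {2,3,4,5}; col 3 has {2,4,5}; region has {2,3,4,5} → only 1 remains.
r1c5 = 4: row 1 has {2,3,5}; col 5 has {1,2,3,5}; region has {1,2,5} → only 4 remains.
r2c3 = 3: row 2 has {2,5}; col 3 has {1,2,4,5}; region has {1,2,4,5} → only 3 remains.
r3c1 = 3: row 3 has {1,2,4,5}; col 1 has {2,4,5}; region has {2,4,5} → only 3 remains.
r1c2 = 1: row 1 has {2,3,4,5}; col 2 has {2,3,5}; region has {2,3,5} → only 1 remains.

51234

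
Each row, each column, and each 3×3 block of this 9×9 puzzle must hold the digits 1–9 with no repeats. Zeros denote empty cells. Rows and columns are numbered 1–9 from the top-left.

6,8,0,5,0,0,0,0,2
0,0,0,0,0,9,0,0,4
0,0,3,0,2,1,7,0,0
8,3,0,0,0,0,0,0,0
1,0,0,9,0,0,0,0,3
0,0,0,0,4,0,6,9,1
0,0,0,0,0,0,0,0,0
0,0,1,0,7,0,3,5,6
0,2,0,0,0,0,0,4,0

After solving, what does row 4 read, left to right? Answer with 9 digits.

839716425

row 1, column 5 = 3 (sole candidate).
row 1, column 8 = 1 (sole candidate).
row 1, column 7 = 9 (sole candidate).
row 2, column 2 = 1 (hidden single in row 2).
row 2, column 8 = 3 (hidden single in row 2).
row 4, column 3 = 9: in row 4, 9 can only go here (every other open cell in that row sees a 9).
row 4, column 7 = 4: in row 4, 4 can only go here (every other open cell in that row sees a 4).
row 3, column 8 = 6 (hidden single in column 8).
Singles propagation stalls; row 4, column 9 is still open with candidates {5,7}.
  Try row 4, column 9 = 7: this forces row 4, column 8=2, row 5, column 8=8, row 7, column 8=7, row 5, column 7=5, row 2, column 7=8, row 3, column 9=5, row 5, column 5=6; then row 2, column 5 has no candidate left — contradiction.
So row 4, column 9 = 5.
row 3, column 9 = 8 (sole candidate).
row 2, column 7 = 5 (sole candidate).
row 3, column 4 = 4 (sole candidate).
row 1, column 6 = 7 (sole candidate).
row 1, column 3 = 4 (sole candidate).
row 5, column 2 = 4 (hidden single in row 5).
row 8, column 2 = 9 (sole candidate).
row 3, column 2 = 5 (sole candidate).
row 6, column 2 = 7 (sole candidate).
row 7, column 2 = 6 (sole candidate).
row 8, column 1 = 4 (sole candidate).
row 3, column 1 = 9 (sole candidate).
row 5, column 8 = 7 (hidden single in row 5).
row 4, column 8 = 2: row 4 has {3,4,5,8,9}; col 8 has {1,3,4,5,6,7,9}; box has {1,3,4,5,6,7,9} → only 2 remains.
row 5, column 7 = 8 (sole candidate).
row 7, column 8 = 8 (sole candidate).
row 9, column 7 = 1 (sole candidate).
row 4, column 6 = 6: row 4 has {2,3,4,5,8,9}; col 6 has {1,7,9}; box has {4,9} → only 6 remains.
row 5, column 5 = 5 (sole candidate).
row 5, column 6 = 2 (sole candidate).
row 7, column 7 = 2 (sole candidate).
row 8, column 6 = 8 (sole candidate).
row 4, column 5 = 1: row 4 has {2,3,4,5,6,8,9}; col 5 has {2,3,4,5,7}; box has {2,4,5,6,9} → only 1 remains.
row 5, column 3 = 6 (sole candidate).
row 6, column 6 = 3 (sole candidate).
row 7, column 5 = 9 (sole candidate).
row 7, column 9 = 7 (sole candidate).
row 8, column 4 = 2 (sole candidate).
row 9, column 5 = 6 (sole candidate).
row 9, column 6 = 5 (sole candidate).
row 9, column 9 = 9 (sole candidate).
row 2, column 5 = 8 (sole candidate).
row 4, column 4 = 7: row 4 has {1,2,3,4,5,6,8,9}; col 4 has {2,4,5,9}; box has {1,2,3,4,5,6,9} → only 7 remains.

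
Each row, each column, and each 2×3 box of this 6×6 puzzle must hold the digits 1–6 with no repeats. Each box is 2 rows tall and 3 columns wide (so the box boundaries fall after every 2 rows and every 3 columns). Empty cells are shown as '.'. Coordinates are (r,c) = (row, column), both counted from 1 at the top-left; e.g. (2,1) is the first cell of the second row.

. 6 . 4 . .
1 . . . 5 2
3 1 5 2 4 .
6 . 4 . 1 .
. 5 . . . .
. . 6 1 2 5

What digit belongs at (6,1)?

(1,5) = 3: row 1 has {4,6}; col 5 has {1,2,4,5}; box has {2,4,5} → only 3 remains.
(1,6) = 1: row 1 has {3,4,6}; col 6 has {2,5}; box has {2,3,4,5} → only 1 remains.
(2,3) = 3: row 2 has {1,2,5}; col 3 has {4,5,6}; box has {1,6} → only 3 remains.
(2,4) = 6: row 2 has {1,2,3,5}; col 4 has {1,2,4}; box has {1,2,3,4,5} → only 6 remains.
(3,6) = 6: row 3 has {1,2,3,4,5}; col 6 has {1,2,5}; box has {1,2,4} → only 6 remains.
(4,2) = 2: row 4 has {1,4,6}; col 2 has {1,5,6}; box has {1,3,4,5,6} → only 2 remains.
(4,6) = 3: row 4 has {1,2,4,6}; col 6 has {1,2,5,6}; box has {1,2,4,6} → only 3 remains.
(5,4) = 3: row 5 has {5}; col 4 has {1,2,4,6}; box has {1,2,5} → only 3 remains.
(5,5) = 6: row 5 has {3,5}; col 5 has {1,2,3,4,5}; box has {1,2,3,5} → only 6 remains.
(5,6) = 4: row 5 has {3,5,6}; col 6 has {1,2,3,5,6}; box has {1,2,3,5,6} → only 4 remains.
(6,1) = 4: row 6 has {1,2,5,6}; col 1 has {1,3,6}; box has {5,6} → only 4 remains.

4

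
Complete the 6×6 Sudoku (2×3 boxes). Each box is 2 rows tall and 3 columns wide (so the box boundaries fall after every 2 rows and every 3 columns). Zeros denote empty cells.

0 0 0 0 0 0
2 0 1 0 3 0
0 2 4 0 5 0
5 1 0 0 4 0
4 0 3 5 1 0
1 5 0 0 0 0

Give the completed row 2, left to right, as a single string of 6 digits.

241635

R4C3 = 6 (sole candidate).
R5C2 = 6 (sole candidate).
R5C6 = 2 (sole candidate).
R6C3 = 2 (sole candidate).
R6C5 = 6 (sole candidate).
R1C3 = 5 (sole candidate).
R1C5 = 2 (sole candidate).
R2C2 = 4: row 2 has {1,2,3}; col 2 has {1,2,5,6}; box has {1,2,5} → only 4 remains.
R2C4 = 6: row 2 has {1,2,3,4}; col 4 has {5}; box has {2,3} → only 6 remains.
R2C6 = 5: row 2 has {1,2,3,4,6}; col 6 has {2}; box has {2,3,6} → only 5 remains.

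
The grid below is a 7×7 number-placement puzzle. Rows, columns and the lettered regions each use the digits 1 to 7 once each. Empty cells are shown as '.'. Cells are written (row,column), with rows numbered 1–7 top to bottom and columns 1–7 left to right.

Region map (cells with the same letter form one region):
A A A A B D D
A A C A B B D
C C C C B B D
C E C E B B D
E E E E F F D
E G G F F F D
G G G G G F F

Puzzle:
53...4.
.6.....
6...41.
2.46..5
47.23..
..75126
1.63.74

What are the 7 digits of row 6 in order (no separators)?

(2,1) = 7: row 2 has {6}; col 1 has {1,2,4,5,6}; region has {3,5,6} → only 7 remains.
(3,2) = 5: row 3 has {1,4,6}; col 2 has {3,6,7}; region has {2,4,6} → only 5 remains.
(3,3) = 3: row 3 has {1,4,5,6}; col 3 has {4,6,7}; region has {2,4,5,6} → only 3 remains.
(3,4) = 7: row 3 has {1,3,4,5,6}; col 4 has {2,3,5,6}; region has {2,3,4,5,6} → only 7 remains.
(3,7) = 2: row 3 has {1,3,4,5,6,7}; col 7 has {4,5,6}; region has {4,5,6} → only 2 remains.
(4,2) = 1: row 4 has {2,4,5,6}; col 2 has {3,5,6,7}; region has {2,4,6,7} → only 1 remains.
(4,5) = 7: row 4 has {1,2,4,5,6}; col 5 has {1,3,4}; region has {1,4} → only 7 remains.
(4,6) = 3: row 4 has {1,2,4,5,6,7}; col 6 has {1,2,4,7}; region has {1,4,7} → only 3 remains.
(5,3) = 5: row 5 has {2,3,4,7}; col 3 has {3,4,6,7}; region has {1,2,4,6,7} → only 5 remains.
(5,6) = 6: row 5 has {2,3,4,5,7}; col 6 has {1,2,3,4,7}; region has {1,2,3,4,5,7} → only 6 remains.
(5,7) = 1: row 5 has {2,3,4,5,6,7}; col 7 has {2,4,5,6}; region has {2,4,5,6} → only 1 remains.
(6,1) = 3: row 6 has {1,2,5,6,7}; col 1 has {1,2,4,5,6,7}; region has {1,2,4,5,6,7} → only 3 remains.
(6,2) = 4: row 6 has {1,2,3,5,6,7}; col 2 has {1,3,5,6,7}; region has {1,3,6,7} → only 4 remains.

3475126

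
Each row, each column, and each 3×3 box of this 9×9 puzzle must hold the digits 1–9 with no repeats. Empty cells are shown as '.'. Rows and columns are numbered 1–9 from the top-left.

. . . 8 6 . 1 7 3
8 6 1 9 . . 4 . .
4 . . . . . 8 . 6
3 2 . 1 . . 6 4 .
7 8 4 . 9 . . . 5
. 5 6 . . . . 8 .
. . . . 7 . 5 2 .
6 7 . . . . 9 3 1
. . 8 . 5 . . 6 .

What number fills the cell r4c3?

9

r1c2 = 9: row 1 has {1,3,6,7,8}; col 2 has {2,5,6,7,8}; box has {1,4,6,8} → only 9 remains.
r2c8 = 5: row 2 has {1,4,6,8,9}; col 8 has {2,3,4,6,7,8}; box has {1,3,4,6,7,8} → only 5 remains.
r2c9 = 2: row 2 has {1,4,5,6,8,9}; col 9 has {1,3,5,6}; box has {1,3,4,5,6,7,8} → only 2 remains.
r3c2 = 3: row 3 has {4,6,8}; col 2 has {2,5,6,7,8,9}; box has {1,4,6,8,9} → only 3 remains.
r3c8 = 9: row 3 has {3,4,6,8}; col 8 has {2,3,4,5,6,7,8}; box has {1,2,3,4,5,6,7,8} → only 9 remains.
r4c3 = 9: row 4 has {1,2,3,4,6}; col 3 has {1,4,6,8}; box has {2,3,4,5,6,7,8} → only 9 remains.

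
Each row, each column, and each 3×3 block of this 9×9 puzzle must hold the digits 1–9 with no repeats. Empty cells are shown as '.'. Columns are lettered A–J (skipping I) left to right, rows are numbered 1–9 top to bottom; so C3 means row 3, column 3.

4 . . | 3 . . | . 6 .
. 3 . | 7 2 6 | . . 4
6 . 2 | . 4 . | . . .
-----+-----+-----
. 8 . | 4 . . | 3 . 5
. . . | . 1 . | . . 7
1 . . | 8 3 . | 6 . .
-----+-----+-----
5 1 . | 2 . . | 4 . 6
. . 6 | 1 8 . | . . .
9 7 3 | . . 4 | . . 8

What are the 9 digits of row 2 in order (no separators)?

831726954

A2 = 8: row 2 has {2,3,4,6,7}; col 1 has {1,4,5,6,9}; box has {2,3,4,6} → only 8 remains.
C7 = 8 (sole candidate).
A8 = 2 (sole candidate).
B8 = 4 (sole candidate).
A4 = 7 (sole candidate).
C4 = 9 (sole candidate).
E4 = 6 (sole candidate).
F4 = 2 (sole candidate).
H4 = 1 (sole candidate).
A5 = 3 (sole candidate).
E9 = 5 (sole candidate).
H9 = 2 (sole candidate).
E1 = 9 (sole candidate).
D3 = 5 (sole candidate).
D5 = 9 (sole candidate).
F5 = 5 (sole candidate).
F6 = 7 (sole candidate).
E7 = 7 (sole candidate).
D9 = 6 (sole candidate).
G9 = 1 (sole candidate).
B1 = 5 (sole candidate).
C2 = 1: row 2 has {2,3,4,6,7,8}; col 3 has {2,3,6,8,9}; box has {2,3,4,5,6,8} → only 1 remains.
B3 = 9 (sole candidate).
C5 = 4 (sole candidate).
H5 = 8 (sole candidate).
B6 = 2 (sole candidate).
C6 = 5 (sole candidate).
J6 = 9 (sole candidate).
J8 = 3 (sole candidate).
C1 = 7 (sole candidate).
J3 = 1 (sole candidate).
B5 = 6 (sole candidate).
G5 = 2 (sole candidate).
H6 = 4 (sole candidate).
H7 = 9 (sole candidate).
F8 = 9 (sole candidate).
G1 = 8 (sole candidate).
J1 = 2 (sole candidate).
H2 = 5: row 2 has {1,2,3,4,6,7,8}; col 8 has {1,2,4,6,8,9}; box has {1,2,4,6,8} → only 5 remains.
F3 = 8 (sole candidate).
G3 = 7 (sole candidate).
H3 = 3 (sole candidate).
F7 = 3 (sole candidate).
G8 = 5 (sole candidate).
H8 = 7 (sole candidate).
F1 = 1 (sole candidate).
G2 = 9: row 2 has {1,2,3,4,5,6,7,8}; col 7 has {1,2,3,4,5,6,7,8}; box has {1,2,3,4,5,6,7,8} → only 9 remains.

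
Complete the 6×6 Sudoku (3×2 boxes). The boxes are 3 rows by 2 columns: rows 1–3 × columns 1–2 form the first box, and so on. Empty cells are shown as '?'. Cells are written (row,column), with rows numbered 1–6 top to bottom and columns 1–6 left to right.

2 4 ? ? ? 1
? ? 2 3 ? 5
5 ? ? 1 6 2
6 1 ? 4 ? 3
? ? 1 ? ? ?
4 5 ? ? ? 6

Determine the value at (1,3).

(1,5) = 3 (sole candidate).
(2,1) = 1 (sole candidate).
(2,2) = 6 (sole candidate).
(2,5) = 4 (sole candidate).
(3,2) = 3 (sole candidate).
(3,3) = 4 (sole candidate).
(4,3) = 5 (sole candidate).
(4,5) = 2 (sole candidate).
(5,1) = 3 (sole candidate).
(5,2) = 2 (sole candidate).
(5,4) = 6 (sole candidate).
(5,5) = 5 (sole candidate).
(5,6) = 4 (sole candidate).
(6,3) = 3 (sole candidate).
(6,4) = 2 (sole candidate).
(6,5) = 1 (sole candidate).
(1,3) = 6: row 1 has {1,2,3,4}; col 3 has {1,2,3,4,5}; box has {1,2,3,4} → only 6 remains.

6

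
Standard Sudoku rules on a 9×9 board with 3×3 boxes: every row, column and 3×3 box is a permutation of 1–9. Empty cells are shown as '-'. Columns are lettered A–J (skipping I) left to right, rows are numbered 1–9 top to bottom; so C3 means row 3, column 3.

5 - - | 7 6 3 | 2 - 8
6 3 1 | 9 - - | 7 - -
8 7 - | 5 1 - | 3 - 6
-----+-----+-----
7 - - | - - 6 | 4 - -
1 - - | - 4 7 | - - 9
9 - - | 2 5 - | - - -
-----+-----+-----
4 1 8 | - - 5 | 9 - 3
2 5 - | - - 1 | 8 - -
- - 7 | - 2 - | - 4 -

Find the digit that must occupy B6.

E2 = 8 (sole candidate).
H2 = 5 (sole candidate).
J2 = 4 (sole candidate).
H3 = 9 (sole candidate).
F6 = 8 (sole candidate).
D7 = 6 (sole candidate).
E7 = 7 (sole candidate).
H7 = 2 (sole candidate).
J8 = 7 (sole candidate).
A9 = 3 (sole candidate).
D9 = 8 (sole candidate).
F9 = 9 (sole candidate).
H1 = 1 (sole candidate).
F2 = 2 (sole candidate).
F3 = 4 (sole candidate).
D5 = 3 (sole candidate).
J6 = 1 (sole candidate).
D8 = 4 (sole candidate).
E8 = 3 (sole candidate).
H8 = 6 (sole candidate).
B9 = 6 (sole candidate).
J9 = 5 (sole candidate).
C3 = 2 (sole candidate).
D4 = 1 (sole candidate).
E4 = 9 (sole candidate).
J4 = 2 (sole candidate).
H5 = 8 (sole candidate).
B6 = 4: row 6 has {1,2,5,8,9}; col 2 has {1,3,5,6,7}; box has {1,7,9} → only 4 remains.

4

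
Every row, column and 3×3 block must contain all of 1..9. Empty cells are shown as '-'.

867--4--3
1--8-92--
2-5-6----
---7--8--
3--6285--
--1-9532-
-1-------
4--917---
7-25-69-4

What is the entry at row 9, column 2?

row 1, column 5 = 5: row 1 has {3,4,6,7,8}; col 5 has {1,2,6,9}; box has {4,6,8,9} → only 5 remains.
row 1, column 7 = 1: row 1 has {3,4,5,6,7,8}; col 7 has {2,3,5,8,9}; box has {2,3} → only 1 remains.
row 1, column 8 = 9: row 1 has {1,3,4,5,6,7,8}; col 8 has {2}; box has {1,2,3} → only 9 remains.
row 6, column 1 = 6: row 6 has {1,2,3,5,9}; col 1 has {1,2,3,4,7,8}; box has {1,3} → only 6 remains.
row 6, column 4 = 4: row 6 has {1,2,3,5,6,9}; col 4 has {5,6,7,8,9}; box has {2,5,6,7,8,9} → only 4 remains.
row 6, column 9 = 7: row 6 has {1,2,3,4,5,6,9}; col 9 has {3,4}; box has {2,3,5,8} → only 7 remains.
row 8, column 7 = 6: row 8 has {1,4,7,9}; col 7 has {1,2,3,5,8,9}; box has {4,9} → only 6 remains.
row 1, column 4 = 2: row 1 has {1,3,4,5,6,7,8,9}; col 4 has {4,5,6,7,8,9}; box has {4,5,6,8,9} → only 2 remains.
row 3, column 9 = 8: row 3 has {2,5,6}; col 9 has {3,4,7}; box has {1,2,3,9} → only 8 remains.
row 4, column 5 = 3: row 4 has {7,8}; col 5 has {1,2,5,6,9}; box has {2,4,5,6,7,8,9} → only 3 remains.
row 4, column 6 = 1: row 4 has {3,7,8}; col 6 has {4,5,6,7,8,9}; box has {2,3,4,5,6,7,8,9} → only 1 remains.
row 6, column 2 = 8: row 6 has {1,2,3,4,5,6,7,9}; col 2 has {1,6}; box has {1,3,6} → only 8 remains.
row 7, column 4 = 3: row 7 has {1}; col 4 has {2,4,5,6,7,8,9}; box has {1,5,6,7,9} → only 3 remains.
row 7, column 6 = 2: row 7 has {1,3}; col 6 has {1,4,5,6,7,8,9}; box has {1,3,5,6,7,9} → only 2 remains.
row 7, column 7 = 7: row 7 has {1,2,3}; col 7 has {1,2,3,5,6,8,9}; box has {4,6,9} → only 7 remains.
row 7, column 9 = 5: row 7 has {1,2,3,7}; col 9 has {3,4,7,8}; box has {4,6,7,9} → only 5 remains.
row 8, column 9 = 2: row 8 has {1,4,6,7,9}; col 9 has {3,4,5,7,8}; box has {4,5,6,7,9} → only 2 remains.
row 9, column 2 = 3: row 9 has {2,4,5,6,7,9}; col 2 has {1,6,8}; box has {1,2,4,7} → only 3 remains.

3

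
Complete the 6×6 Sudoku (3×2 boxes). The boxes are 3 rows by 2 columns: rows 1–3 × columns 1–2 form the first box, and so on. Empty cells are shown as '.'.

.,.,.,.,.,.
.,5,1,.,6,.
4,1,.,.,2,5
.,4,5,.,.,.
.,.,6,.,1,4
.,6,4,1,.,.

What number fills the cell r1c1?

6

r2c6 = 3: row 2 has {1,5,6}; col 6 has {4,5}; box has {2,5,6} → only 3 remains.
r3c3 = 3: row 3 has {1,2,4,5}; col 3 has {1,4,5,6}; box has {1} → only 3 remains.
r3c4 = 6: row 3 has {1,2,3,4,5}; col 4 has {1}; box has {1,3} → only 6 remains.
r4c5 = 3: row 4 has {4,5}; col 5 has {1,2,6}; box has {1,4} → only 3 remains.
r6c5 = 5: row 6 has {1,4,6}; col 5 has {1,2,3,6}; box has {1,3,4} → only 5 remains.
r6c6 = 2: row 6 has {1,4,5,6}; col 6 has {3,4,5}; box has {1,3,4,5} → only 2 remains.
r1c3 = 2: row 1 has {}; col 3 has {1,3,4,5,6}; box has {1,3,6} → only 2 remains.
r1c5 = 4: row 1 has {2}; col 5 has {1,2,3,5,6}; box has {2,3,5,6} → only 4 remains.
r1c6 = 1: row 1 has {2,4}; col 6 has {2,3,4,5}; box has {2,3,4,5,6} → only 1 remains.
r2c1 = 2: row 2 has {1,3,5,6}; col 1 has {4}; box has {1,4,5} → only 2 remains.
r2c4 = 4: row 2 has {1,2,3,5,6}; col 4 has {1,6}; box has {1,2,3,6} → only 4 remains.
r4c1 = 1: row 4 has {3,4,5}; col 1 has {2,4}; box has {4,6} → only 1 remains.
r4c4 = 2: row 4 has {1,3,4,5}; col 4 has {1,4,6}; box has {1,4,5,6} → only 2 remains.
r4c6 = 6: row 4 has {1,2,3,4,5}; col 6 has {1,2,3,4,5}; box has {1,2,3,4,5} → only 6 remains.
r5c4 = 3: row 5 has {1,4,6}; col 4 has {1,2,4,6}; box has {1,2,4,5,6} → only 3 remains.
r6c1 = 3: row 6 has {1,2,4,5,6}; col 1 has {1,2,4}; box has {1,4,6} → only 3 remains.
r1c1 = 6: row 1 has {1,2,4}; col 1 has {1,2,3,4}; box has {1,2,4,5} → only 6 remains.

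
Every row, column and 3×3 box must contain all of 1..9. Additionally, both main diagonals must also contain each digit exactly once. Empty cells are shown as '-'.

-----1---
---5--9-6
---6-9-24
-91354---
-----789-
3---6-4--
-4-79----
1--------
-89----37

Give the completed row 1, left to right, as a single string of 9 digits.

968241375

row 4, column 9 = 2 (sole candidate).
row 1, column 1 = 9: in row 1, 9 can only go here (every other open cell in that row sees a 9).
row 4, column 1 = 8 (hidden single in row 4).
row 5, column 9 = 3 (hidden single in row 5).
row 6, column 4 = 9 (hidden single in row 6).
row 6, column 6 = 8 (hidden single in row 6).
row 3, column 3 = 5 (sole candidate).
row 3, column 1 = 7 (sole candidate).
row 3, column 5 = 8 (hidden single in row 3).
row 8, column 9 = 9 (hidden single in row 8).
row 8, column 4 = 8 (hidden single in row 8).
row 8, column 8 = 4 (hidden single in column 8).
row 7, column 7 = 6 (hidden single in main diagonal).
row 4, column 7 = 7 (sole candidate).
row 4, column 8 = 6 (sole candidate).
Singles propagation stalls; row 1, column 4 is still open with candidates {2,4}.
  Try row 1, column 4 = 4: this forces row 9, column 5=4, row 5, column 5=1; then row 2 has no cell left for 1 — contradiction.
So row 1, column 4 = 2.
row 2, column 6 = 3 (sole candidate).
row 5, column 4 = 1 (sole candidate).
row 5, column 5 = 2 (sole candidate).
row 7, column 3 = 3 (sole candidate).
row 8, column 5 = 3 (sole candidate).
row 9, column 4 = 4 (sole candidate).
row 9, column 5 = 1 (sole candidate).
row 2, column 2 = 1 (sole candidate).
row 3, column 2 = 3 (sole candidate).
row 3, column 7 = 1 (sole candidate).
row 1, column 2 = 6: row 1 has {1,2,9}; col 2 has {1,3,4,8,9}; box has {1,3,5,7,9} → only 6 remains.
row 5, column 2 = 5 (sole candidate).
row 8, column 2 = 7 (sole candidate).
row 2, column 8 = 8 (sole candidate).
row 6, column 2 = 2 (sole candidate).
row 6, column 3 = 7 (sole candidate).
row 1, column 9 = 5: row 1 has {1,2,6,9}; col 9 has {2,3,4,6,7,9}; box has {1,2,4,6,8,9}; anti-diagonal has {1,2,3,4,7,8,9} → only 5 remains.
row 6, column 9 = 1 (sole candidate).
row 7, column 9 = 8 (sole candidate).
row 9, column 1 = 6 (sole candidate).
row 1, column 7 = 3: row 1 has {1,2,5,6,9}; col 7 has {1,4,6,7,8,9}; box has {1,2,4,5,6,8,9} → only 3 remains.
row 1, column 8 = 7: row 1 has {1,2,3,5,6,9}; col 8 has {2,3,4,6,8,9}; box has {1,2,3,4,5,6,8,9} → only 7 remains.
row 5, column 1 = 4 (sole candidate).
row 5, column 3 = 6 (sole candidate).
row 6, column 8 = 5 (sole candidate).
row 7, column 8 = 1 (sole candidate).
row 8, column 3 = 2 (sole candidate).
row 8, column 7 = 5 (sole candidate).
row 9, column 7 = 2 (sole candidate).
row 1, column 5 = 4: row 1 has {1,2,3,5,6,7,9}; col 5 has {1,2,3,5,6,8,9}; box has {1,2,3,5,6,8,9} → only 4 remains.
row 2, column 1 = 2 (sole candidate).
row 2, column 3 = 4 (sole candidate).
row 2, column 5 = 7 (sole candidate).
row 7, column 1 = 5 (sole candidate).
row 7, column 6 = 2 (sole candidate).
row 8, column 6 = 6 (sole candidate).
row 9, column 6 = 5 (sole candidate).
row 1, column 3 = 8: row 1 has {1,2,3,4,5,6,7,9}; col 3 has {1,2,3,4,5,6,7,9}; box has {1,2,3,4,5,6,7,9} → only 8 remains.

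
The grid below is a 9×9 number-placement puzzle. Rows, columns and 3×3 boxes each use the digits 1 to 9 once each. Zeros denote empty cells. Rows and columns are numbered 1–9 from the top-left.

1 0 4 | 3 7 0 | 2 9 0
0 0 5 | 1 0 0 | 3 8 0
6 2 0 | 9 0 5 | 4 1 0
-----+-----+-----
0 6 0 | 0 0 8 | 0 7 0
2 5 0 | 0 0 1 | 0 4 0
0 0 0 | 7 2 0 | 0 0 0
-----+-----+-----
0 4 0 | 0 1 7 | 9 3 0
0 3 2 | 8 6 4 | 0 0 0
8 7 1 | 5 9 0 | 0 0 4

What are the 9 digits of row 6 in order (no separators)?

row 1, column 2 = 8: row 1 has {1,2,3,4,7,9}; col 2 has {2,3,4,5,6,7}; box has {1,2,4,5,6} → only 8 remains.
row 1, column 6 = 6: row 1 has {1,2,3,4,7,8,9}; col 6 has {1,4,5,7,8}; box has {1,3,5,7,9} → only 6 remains.
row 1, column 9 = 5: row 1 has {1,2,3,4,6,7,8,9}; col 9 has {4}; box has {1,2,3,4,8,9} → only 5 remains.
row 2, column 2 = 9: row 2 has {1,3,5,8}; col 2 has {2,3,4,5,6,7,8}; box has {1,2,4,5,6,8} → only 9 remains.
row 2, column 5 = 4: row 2 has {1,3,5,8,9}; col 5 has {1,2,6,7,9}; box has {1,3,5,6,7,9} → only 4 remains.
row 2, column 6 = 2: row 2 has {1,3,4,5,8,9}; col 6 has {1,4,5,6,7,8}; box has {1,3,4,5,6,7,9} → only 2 remains.
row 3, column 5 = 8: row 3 has {1,2,4,5,6,9}; col 5 has {1,2,4,6,7,9}; box has {1,2,3,4,5,6,7,9} → only 8 remains.
row 3, column 9 = 7: row 3 has {1,2,4,5,6,8,9}; col 9 has {4,5}; box has {1,2,3,4,5,8,9} → only 7 remains.
row 4, column 4 = 4: row 4 has {6,7,8}; col 4 has {1,3,5,7,8,9}; box has {1,2,7,8} → only 4 remains.
row 5, column 4 = 6: row 5 has {1,2,4,5}; col 4 has {1,3,4,5,7,8,9}; box has {1,2,4,7,8} → only 6 remains.
row 5, column 5 = 3: row 5 has {1,2,4,5,6}; col 5 has {1,2,4,6,7,8,9}; box has {1,2,4,6,7,8} → only 3 remains.
row 5, column 7 = 8: row 5 has {1,2,3,4,5,6}; col 7 has {2,3,4,9}; box has {4,7} → only 8 remains.
row 5, column 9 = 9: row 5 has {1,2,3,4,5,6,8}; col 9 has {4,5,7}; box has {4,7,8} → only 9 remains.
row 6, column 2 = 1: row 6 has {2,7}; col 2 has {2,3,4,5,6,7,8,9}; box has {2,5,6} → only 1 remains.
row 6, column 6 = 9: row 6 has {1,2,7}; col 6 has {1,2,4,5,6,7,8}; box has {1,2,3,4,6,7,8} → only 9 remains.
row 7, column 1 = 5: row 7 has {1,3,4,7,9}; col 1 has {1,2,6,8}; box has {1,2,3,4,7,8} → only 5 remains.
row 7, column 3 = 6: row 7 has {1,3,4,5,7,9}; col 3 has {1,2,4,5}; box has {1,2,3,4,5,7,8} → only 6 remains.
row 7, column 4 = 2: row 7 has {1,3,4,5,6,7,9}; col 4 has {1,3,4,5,6,7,8,9}; box has {1,4,5,6,7,8,9} → only 2 remains.
row 7, column 9 = 8: row 7 has {1,2,3,4,5,6,7,9}; col 9 has {4,5,7,9}; box has {3,4,9} → only 8 remains.
row 8, column 1 = 9: row 8 has {2,3,4,6,8}; col 1 has {1,2,5,6,8}; box has {1,2,3,4,5,6,7,8} → only 9 remains.
row 8, column 8 = 5: row 8 has {2,3,4,6,8,9}; col 8 has {1,3,4,7,8,9}; box has {3,4,8,9} → only 5 remains.
row 8, column 9 = 1: row 8 has {2,3,4,5,6,8,9}; col 9 has {4,5,7,8,9}; box has {3,4,5,8,9} → only 1 remains.
row 9, column 6 = 3: row 9 has {1,4,5,7,8,9}; col 6 has {1,2,4,5,6,7,8,9}; box has {1,2,4,5,6,7,8,9} → only 3 remains.
row 9, column 7 = 6: row 9 has {1,3,4,5,7,8,9}; col 7 has {2,3,4,8,9}; box has {1,3,4,5,8,9} → only 6 remains.
row 9, column 8 = 2: row 9 has {1,3,4,5,6,7,8,9}; col 8 has {1,3,4,5,7,8,9}; box has {1,3,4,5,6,8,9} → only 2 remains.
row 2, column 1 = 7: row 2 has {1,2,3,4,5,8,9}; col 1 has {1,2,5,6,8,9}; box has {1,2,4,5,6,8,9} → only 7 remains.
row 2, column 9 = 6: row 2 has {1,2,3,4,5,7,8,9}; col 9 has {1,4,5,7,8,9}; box has {1,2,3,4,5,7,8,9} → only 6 remains.
row 3, column 3 = 3: row 3 has {1,2,4,5,6,7,8,9}; col 3 has {1,2,4,5,6}; box has {1,2,4,5,6,7,8,9} → only 3 remains.
row 4, column 1 = 3: row 4 has {4,6,7,8}; col 1 has {1,2,5,6,7,8,9}; box has {1,2,5,6} → only 3 remains.
row 4, column 3 = 9: row 4 has {3,4,6,7,8}; col 3 has {1,2,3,4,5,6}; box has {1,2,3,5,6} → only 9 remains.
row 4, column 5 = 5: row 4 has {3,4,6,7,8,9}; col 5 has {1,2,3,4,6,7,8,9}; box has {1,2,3,4,6,7,8,9} → only 5 remains.
row 4, column 7 = 1: row 4 has {3,4,5,6,7,8,9}; col 7 has {2,3,4,6,8,9}; box has {4,7,8,9} → only 1 remains.
row 4, column 9 = 2: row 4 has {1,3,4,5,6,7,8,9}; col 9 has {1,4,5,6,7,8,9}; box has {1,4,7,8,9} → only 2 remains.
row 5, column 3 = 7: row 5 has {1,2,3,4,5,6,8,9}; col 3 has {1,2,3,4,5,6,9}; box has {1,2,3,5,6,9} → only 7 remains.
row 6, column 1 = 4: row 6 has {1,2,7,9}; col 1 has {1,2,3,5,6,7,8,9}; box has {1,2,3,5,6,7,9} → only 4 remains.
row 6, column 3 = 8: row 6 has {1,2,4,7,9}; col 3 has {1,2,3,4,5,6,7,9}; box has {1,2,3,4,5,6,7,9} → only 8 remains.
row 6, column 7 = 5: row 6 has {1,2,4,7,8,9}; col 7 has {1,2,3,4,6,8,9}; box has {1,2,4,7,8,9} → only 5 remains.
row 6, column 8 = 6: row 6 has {1,2,4,5,7,8,9}; col 8 has {1,2,3,4,5,7,8,9}; box has {1,2,4,5,7,8,9} → only 6 remains.
row 6, column 9 = 3: row 6 has {1,2,4,5,6,7,8,9}; col 9 has {1,2,4,5,6,7,8,9}; box has {1,2,4,5,6,7,8,9} → only 3 remains.

418729563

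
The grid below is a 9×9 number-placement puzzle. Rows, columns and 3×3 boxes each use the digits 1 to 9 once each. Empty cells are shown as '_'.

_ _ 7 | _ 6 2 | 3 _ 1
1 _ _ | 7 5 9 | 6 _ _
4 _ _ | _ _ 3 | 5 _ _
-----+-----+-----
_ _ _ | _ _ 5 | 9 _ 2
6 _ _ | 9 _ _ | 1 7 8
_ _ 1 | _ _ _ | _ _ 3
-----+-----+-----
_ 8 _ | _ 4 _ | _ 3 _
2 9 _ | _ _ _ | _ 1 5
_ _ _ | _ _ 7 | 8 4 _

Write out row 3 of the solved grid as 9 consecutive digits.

469813527

row 1, column 2 = 5 (sole candidate).
row 2, column 9 = 4 (sole candidate).
row 4, column 8 = 6 (sole candidate).
row 5, column 6 = 4 (sole candidate).
row 6, column 7 = 4 (sole candidate).
row 6, column 8 = 5 (sole candidate).
row 8, column 7 = 7 (sole candidate).
row 7, column 7 = 2 (sole candidate).
row 1, column 4 = 4 (hidden single in row 1).
row 3, column 9 = 7: in row 3, 7 can only go here (every other open cell in that row sees a 7).
row 5, column 3 = 5 (hidden single in row 5).
row 7, column 3 = 6 (sole candidate).
row 7, column 6 = 1 (sole candidate).
row 7, column 9 = 9 (sole candidate).
row 9, column 3 = 3 (sole candidate).
row 9, column 9 = 6 (sole candidate).
row 7, column 4 = 5 (sole candidate).
row 8, column 3 = 4 (sole candidate).
row 9, column 1 = 5 (sole candidate).
row 9, column 2 = 1 (sole candidate).
row 9, column 4 = 2 (sole candidate).
row 9, column 5 = 9 (sole candidate).
row 4, column 3 = 8 (sole candidate).
row 7, column 1 = 7 (sole candidate).
row 2, column 3 = 2 (sole candidate).
row 2, column 8 = 8 (sole candidate).
row 3, column 2 = 6: row 3 has {3,4,5,7}; col 2 has {1,5,8,9}; box has {1,2,4,5,7} → only 6 remains.
row 3, column 3 = 9: row 3 has {3,4,5,6,7}; col 3 has {1,2,3,4,5,6,7,8}; box has {1,2,4,5,6,7} → only 9 remains.
row 3, column 8 = 2: row 3 has {3,4,5,6,7,9}; col 8 has {1,3,4,5,6,7,8}; box has {1,3,4,5,6,7,8} → only 2 remains.
row 4, column 1 = 3 (sole candidate).
row 4, column 4 = 1 (sole candidate).
row 4, column 5 = 7 (sole candidate).
row 5, column 2 = 2 (sole candidate).
row 5, column 5 = 3 (sole candidate).
row 6, column 1 = 9 (sole candidate).
row 6, column 2 = 7 (sole candidate).
row 8, column 5 = 8 (sole candidate).
row 8, column 6 = 6 (sole candidate).
row 1, column 1 = 8 (sole candidate).
row 1, column 8 = 9 (sole candidate).
row 2, column 2 = 3 (sole candidate).
row 3, column 4 = 8: row 3 has {2,3,4,5,6,7,9}; col 4 has {1,2,4,5,7,9}; box has {2,3,4,5,6,7,9} → only 8 remains.
row 3, column 5 = 1: row 3 has {2,3,4,5,6,7,8,9}; col 5 has {3,4,5,6,7,8,9}; box has {2,3,4,5,6,7,8,9} → only 1 remains.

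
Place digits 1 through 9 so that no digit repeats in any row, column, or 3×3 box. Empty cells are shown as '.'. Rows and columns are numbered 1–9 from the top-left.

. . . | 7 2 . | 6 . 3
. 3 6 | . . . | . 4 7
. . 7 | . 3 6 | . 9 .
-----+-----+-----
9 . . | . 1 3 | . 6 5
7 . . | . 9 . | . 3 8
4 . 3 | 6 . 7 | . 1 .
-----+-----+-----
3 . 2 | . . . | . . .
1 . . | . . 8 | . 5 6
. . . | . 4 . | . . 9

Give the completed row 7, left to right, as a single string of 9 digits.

382965174

R1C8 = 8: row 1 has {2,3,6,7}; col 8 has {1,3,4,5,6,9}; box has {3,4,6,7,9} → only 8 remains.
R4C3 = 8: row 4 has {1,3,5,6,9}; col 3 has {2,3,6,7}; box has {3,4,7,9} → only 8 remains.
R6C9 = 2: row 6 has {1,3,4,6,7}; col 9 has {3,5,6,7,8,9}; box has {1,3,5,6,8} → only 2 remains.
R7C8 = 7: row 7 has {2,3}; col 8 has {1,3,4,5,6,8,9}; box has {5,6,9} → only 7 remains.
R8C5 = 7: row 8 has {1,5,6,8}; col 5 has {1,2,3,4,9}; box has {4,8} → only 7 remains.
R9C3 = 5: row 9 has {4,9}; col 3 has {2,3,6,7,8}; box has {1,2,3} → only 5 remains.
R9C8 = 2: row 9 has {4,5,9}; col 8 has {1,3,4,5,6,7,8,9}; box has {5,6,7,9} → only 2 remains.
R1C1 = 5: row 1 has {2,3,6,7,8}; col 1 has {1,3,4,7,9}; box has {3,6,7} → only 5 remains.
R3C9 = 1: row 3 has {3,6,7,9}; col 9 has {2,3,5,6,7,8,9}; box has {3,4,6,7,8,9} → only 1 remains.
R4C2 = 2: row 4 has {1,3,5,6,8,9}; col 2 has {3}; box has {3,4,7,8,9} → only 2 remains.
R4C4 = 4: row 4 has {1,2,3,5,6,8,9}; col 4 has {6,7}; box has {1,3,6,7,9} → only 4 remains.
R4C7 = 7: row 4 has {1,2,3,4,5,6,8,9}; col 7 has {6}; box has {1,2,3,5,6,8} → only 7 remains.
R5C3 = 1: row 5 has {3,7,8,9}; col 3 has {2,3,5,6,7,8}; box has {2,3,4,7,8,9} → only 1 remains.
R5C7 = 4: row 5 has {1,3,7,8,9}; col 7 has {6,7}; box has {1,2,3,5,6,7,8} → only 4 remains.
R6C2 = 5: row 6 has {1,2,3,4,6,7}; col 2 has {2,3}; box has {1,2,3,4,7,8,9} → only 5 remains.
R6C5 = 8: row 6 has {1,2,3,4,5,6,7}; col 5 has {1,2,3,4,7,9}; box has {1,3,4,6,7,9} → only 8 remains.
R6C7 = 9: row 6 has {1,2,3,4,5,6,7,8}; col 7 has {4,6,7}; box has {1,2,3,4,5,6,7,8} → only 9 remains.
R7C9 = 4: row 7 has {2,3,7}; col 9 has {1,2,3,5,6,7,8,9}; box has {2,5,6,7,9} → only 4 remains.
R8C7 = 3: row 8 has {1,5,6,7,8}; col 7 has {4,6,7,9}; box has {2,4,5,6,7,9} → only 3 remains.
R9C6 = 1: row 9 has {2,4,5,9}; col 6 has {3,6,7,8}; box has {4,7,8} → only 1 remains.
R9C7 = 8: row 9 has {1,2,4,5,9}; col 7 has {3,4,6,7,9}; box has {2,3,4,5,6,7,9} → only 8 remains.
R2C5 = 5: row 2 has {3,4,6,7}; col 5 has {1,2,3,4,7,8,9}; box has {2,3,6,7} → only 5 remains.
R2C6 = 9: row 2 has {3,4,5,6,7}; col 6 has {1,3,6,7,8}; box has {2,3,5,6,7} → only 9 remains.
R2C7 = 2: row 2 has {3,4,5,6,7,9}; col 7 has {3,4,6,7,8,9}; box has {1,3,4,6,7,8,9} → only 2 remains.
R3C4 = 8: row 3 has {1,3,6,7,9}; col 4 has {4,6,7}; box has {2,3,5,6,7,9} → only 8 remains.
R3C7 = 5: row 3 has {1,3,6,7,8,9}; col 7 has {2,3,4,6,7,8,9}; box has {1,2,3,4,6,7,8,9} → only 5 remains.
R5C2 = 6: row 5 has {1,3,4,7,8,9}; col 2 has {2,3,5}; box has {1,2,3,4,5,7,8,9} → only 6 remains.
R7C5 = 6: row 7 has {2,3,4,7}; col 5 has {1,2,3,4,5,7,8,9}; box has {1,4,7,8} → only 6 remains.
R7C6 = 5: row 7 has {2,3,4,6,7}; col 6 has {1,3,6,7,8,9}; box has {1,4,6,7,8} → only 5 remains.
R7C7 = 1: row 7 has {2,3,4,5,6,7}; col 7 has {2,3,4,5,6,7,8,9}; box has {2,3,4,5,6,7,8,9} → only 1 remains.
R9C1 = 6: row 9 has {1,2,4,5,8,9}; col 1 has {1,3,4,5,7,9}; box has {1,2,3,5} → only 6 remains.
R9C2 = 7: row 9 has {1,2,4,5,6,8,9}; col 2 has {2,3,5,6}; box has {1,2,3,5,6} → only 7 remains.
R9C4 = 3: row 9 has {1,2,4,5,6,7,8,9}; col 4 has {4,6,7,8}; box has {1,4,5,6,7,8} → only 3 remains.
R1C6 = 4: row 1 has {2,3,5,6,7,8}; col 6 has {1,3,5,6,7,8,9}; box has {2,3,5,6,7,8,9} → only 4 remains.
R2C1 = 8: row 2 has {2,3,4,5,6,7,9}; col 1 has {1,3,4,5,6,7,9}; box has {3,5,6,7} → only 8 remains.
R2C4 = 1: row 2 has {2,3,4,5,6,7,8,9}; col 4 has {3,4,6,7,8}; box has {2,3,4,5,6,7,8,9} → only 1 remains.
R3C1 = 2: row 3 has {1,3,5,6,7,8,9}; col 1 has {1,3,4,5,6,7,8,9}; box has {3,5,6,7,8} → only 2 remains.
R3C2 = 4: row 3 has {1,2,3,5,6,7,8,9}; col 2 has {2,3,5,6,7}; box has {2,3,5,6,7,8} → only 4 remains.
R5C6 = 2: row 5 has {1,3,4,6,7,8,9}; col 6 has {1,3,4,5,6,7,8,9}; box has {1,3,4,6,7,8,9} → only 2 remains.
R7C4 = 9: row 7 has {1,2,3,4,5,6,7}; col 4 has {1,3,4,6,7,8}; box has {1,3,4,5,6,7,8} → only 9 remains.
R8C2 = 9: row 8 has {1,3,5,6,7,8}; col 2 has {2,3,4,5,6,7}; box has {1,2,3,5,6,7} → only 9 remains.
R8C3 = 4: row 8 has {1,3,5,6,7,8,9}; col 3 has {1,2,3,5,6,7,8}; box has {1,2,3,5,6,7,9} → only 4 remains.
R8C4 = 2: row 8 has {1,3,4,5,6,7,8,9}; col 4 has {1,3,4,6,7,8,9}; box has {1,3,4,5,6,7,8,9} → only 2 remains.
R1C2 = 1: row 1 has {2,3,4,5,6,7,8}; col 2 has {2,3,4,5,6,7,9}; box has {2,3,4,5,6,7,8} → only 1 remains.
R1C3 = 9: row 1 has {1,2,3,4,5,6,7,8}; col 3 has {1,2,3,4,5,6,7,8}; box has {1,2,3,4,5,6,7,8} → only 9 remains.
R5C4 = 5: row 5 has {1,2,3,4,6,7,8,9}; col 4 has {1,2,3,4,6,7,8,9}; box has {1,2,3,4,6,7,8,9} → only 5 remains.
R7C2 = 8: row 7 has {1,2,3,4,5,6,7,9}; col 2 has {1,2,3,4,5,6,7,9}; box has {1,2,3,4,5,6,7,9} → only 8 remains.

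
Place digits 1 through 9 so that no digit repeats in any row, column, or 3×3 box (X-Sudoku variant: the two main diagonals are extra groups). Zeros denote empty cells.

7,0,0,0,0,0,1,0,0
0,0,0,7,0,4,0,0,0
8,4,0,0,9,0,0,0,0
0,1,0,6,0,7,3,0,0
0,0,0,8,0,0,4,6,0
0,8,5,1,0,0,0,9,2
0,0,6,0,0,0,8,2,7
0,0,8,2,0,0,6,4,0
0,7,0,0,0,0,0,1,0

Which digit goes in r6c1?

6

r6c6 = 3 (sole candidate).
r6c7 = 7 (sole candidate).
r6c5 = 4 (sole candidate).
r6c1 = 6: row 6 has {1,2,3,4,5,7,8,9}; col 1 has {7,8}; box has {1,5,8} → only 6 remains.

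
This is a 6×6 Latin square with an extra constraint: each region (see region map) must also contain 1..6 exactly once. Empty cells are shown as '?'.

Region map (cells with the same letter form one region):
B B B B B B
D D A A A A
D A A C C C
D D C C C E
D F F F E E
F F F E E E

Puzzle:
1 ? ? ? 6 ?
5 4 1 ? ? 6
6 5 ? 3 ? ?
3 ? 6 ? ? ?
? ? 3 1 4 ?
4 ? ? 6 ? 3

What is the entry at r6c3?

r2c4 = 2 (sole candidate).
r2c5 = 3 (sole candidate).
r3c3 = 4 (sole candidate).
r5c1 = 2 (sole candidate).
r5c2 = 6 (sole candidate).
r5c6 = 5 (sole candidate).
r6c2 = 2 (sole candidate).
r6c3 = 5: row 6 has {2,3,4,6}; col 3 has {1,3,4,6}; region has {1,2,3,4,6} → only 5 remains.

5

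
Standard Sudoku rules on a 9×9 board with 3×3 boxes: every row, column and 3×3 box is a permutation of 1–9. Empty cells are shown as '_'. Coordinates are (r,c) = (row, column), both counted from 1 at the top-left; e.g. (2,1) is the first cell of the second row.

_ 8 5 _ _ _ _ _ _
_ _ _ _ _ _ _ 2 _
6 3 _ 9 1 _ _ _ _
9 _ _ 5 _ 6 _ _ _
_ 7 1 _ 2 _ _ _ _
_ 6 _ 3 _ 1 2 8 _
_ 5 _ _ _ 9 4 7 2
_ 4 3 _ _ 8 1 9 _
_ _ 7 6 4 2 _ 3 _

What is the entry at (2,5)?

8

(4,2) = 2 (sole candidate).
(5,6) = 4 (sole candidate).
(6,3) = 4 (sole candidate).
(7,4) = 1 (sole candidate).
(7,5) = 3 (sole candidate).
(8,1) = 2 (sole candidate).
(8,4) = 7 (sole candidate).
(8,5) = 5 (sole candidate).
(8,9) = 6 (sole candidate).
(2,3) = 9 (sole candidate).
(3,3) = 2 (sole candidate).
(4,3) = 8 (sole candidate).
(4,5) = 7 (sole candidate).
(4,7) = 3 (sole candidate).
(5,4) = 8 (sole candidate).
(6,1) = 5 (sole candidate).
(6,5) = 9 (sole candidate).
(6,9) = 7 (sole candidate).
(7,1) = 8 (sole candidate).
(7,3) = 6 (sole candidate).
(9,1) = 1 (sole candidate).
(9,2) = 9 (sole candidate).
(1,5) = 6 (sole candidate).
(2,2) = 1 (sole candidate).
(2,4) = 4 (sole candidate).
(2,5) = 8: row 2 has {1,2,4,9}; col 5 has {1,2,3,4,5,6,7,9}; box has {1,4,6,9} → only 8 remains.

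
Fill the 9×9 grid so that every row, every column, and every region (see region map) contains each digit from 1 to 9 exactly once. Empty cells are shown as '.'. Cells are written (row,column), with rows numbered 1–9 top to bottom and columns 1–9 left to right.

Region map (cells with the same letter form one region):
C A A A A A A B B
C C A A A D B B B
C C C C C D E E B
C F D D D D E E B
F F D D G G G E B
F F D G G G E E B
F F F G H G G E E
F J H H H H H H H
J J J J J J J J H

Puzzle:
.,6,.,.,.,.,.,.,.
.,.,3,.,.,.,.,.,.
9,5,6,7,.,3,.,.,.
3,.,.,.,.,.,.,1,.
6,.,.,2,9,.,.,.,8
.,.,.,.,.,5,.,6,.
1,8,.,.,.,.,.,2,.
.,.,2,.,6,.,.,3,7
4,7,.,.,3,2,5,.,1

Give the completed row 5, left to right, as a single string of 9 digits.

637291458

(8,1) = 5 (sole candidate).
(1,9) = 3 (hidden single in row 1).
(3,5) = 1 (hidden single in row 3).
(3,9) = 2 (hidden single in row 3).
(4,2) = 2 (hidden single in row 4).
(2,2) = 4 (sole candidate).
(5,2) = 3: row 5 has {2,6,8,9}; col 2 has {2,4,5,6,7,8}; region has {1,2,5,6,8} → only 3 remains.
(6,1) = 7 (sole candidate).
(6,2) = 9 (sole candidate).
(6,9) = 4 (sole candidate).
(7,3) = 4 (sole candidate).
(7,5) = 5 (sole candidate).
(7,9) = 9 (sole candidate).
(8,2) = 1 (sole candidate).
(6,5) = 2 (hidden single in row 6).
(2,1) = 2 (hidden single in row 2).
(1,1) = 8 (sole candidate).
(1,7) = 2 (hidden single in row 1).
(9,4) = 6 (hidden single in row 9).
(7,4) = 3 (sole candidate).
(6,7) = 3 (hidden single in row 6).
(2,7) = 1 (hidden single in region B).
(7,7) = 6 (hidden single in column 7).
(8,7) = 9 (hidden single in column 7).
(7,6) = 7 (sole candidate).
(5,7) = 4: row 5 has {2,3,6,8,9}; col 7 has {1,2,3,5,6,9}; region has {2,3,5,6,7,9} → only 4 remains.
(3,7) = 8 (sole candidate).
(3,8) = 4 (sole candidate).
(4,7) = 7 (sole candidate).
(5,6) = 1: row 5 has {2,3,4,6,8,9}; col 6 has {2,3,5,7}; region has {2,3,4,5,6,7,9} → only 1 remains.
(5,8) = 5: row 5 has {1,2,3,4,6,8,9}; col 8 has {1,2,3,4,6}; region has {1,2,3,4,6,7,8,9} → only 5 remains.
(6,4) = 8 (sole candidate).
(8,4) = 4 (sole candidate).
(8,6) = 8 (sole candidate).
(5,3) = 7: row 5 has {1,2,3,4,5,6,8,9}; col 3 has {2,3,4,6}; region has {2,3} → only 7 remains.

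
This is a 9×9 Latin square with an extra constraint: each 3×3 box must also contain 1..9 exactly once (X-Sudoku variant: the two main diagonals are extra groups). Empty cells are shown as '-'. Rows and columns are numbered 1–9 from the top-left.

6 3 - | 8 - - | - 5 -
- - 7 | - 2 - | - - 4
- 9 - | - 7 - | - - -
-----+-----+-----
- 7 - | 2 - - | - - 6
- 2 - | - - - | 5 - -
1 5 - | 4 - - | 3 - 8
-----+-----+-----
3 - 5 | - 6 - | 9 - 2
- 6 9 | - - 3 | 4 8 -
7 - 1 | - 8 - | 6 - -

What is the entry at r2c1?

5

r2c2 = 1: row 2 has {2,4,7}; col 2 has {2,3,5,6,7,9}; box has {3,6,7,9}; main diagonal has {2,6,8,9} → only 1 remains.
r2c7 = 8: row 2 has {1,2,4,7}; col 7 has {3,4,5,6,9}; box has {4,5} → only 8 remains.
r3c3 = 4: row 3 has {7,9}; col 3 has {1,5,7,9}; box has {1,3,6,7,9}; main diagonal has {1,2,6,8,9} → only 4 remains.
r4c7 = 1: row 4 has {2,6,7}; col 7 has {3,4,5,6,8,9}; box has {3,5,6,8} → only 1 remains.
r5c5 = 3: row 5 has {2,5}; col 5 has {2,6,7,8}; box has {2,4}; main diagonal has {1,2,4,6,8,9}; anti-diagonal has {4,5,6,7} → only 3 remains.
r6c3 = 6: row 6 has {1,3,4,5,8}; col 3 has {1,4,5,7,9}; box has {1,2,5,7} → only 6 remains.
r6c5 = 9: row 6 has {1,3,4,5,6,8}; col 5 has {2,3,6,7,8}; box has {2,3,4} → only 9 remains.
r6c6 = 7: row 6 has {1,3,4,5,6,8,9}; col 6 has {3}; box has {2,3,4,9}; main diagonal has {1,2,3,4,6,8,9} → only 7 remains.
r6c8 = 2: row 6 has {1,3,4,5,6,7,8,9}; col 8 has {5,8}; box has {1,3,5,6,8} → only 2 remains.
r8c1 = 2: row 8 has {3,4,6,8,9}; col 1 has {1,3,6,7}; box has {1,3,5,6,7,9} → only 2 remains.
r9c2 = 4: row 9 has {1,6,7,8}; col 2 has {1,2,3,5,6,7,9}; box has {1,2,3,5,6,7,9} → only 4 remains.
r9c8 = 3: row 9 has {1,4,6,7,8}; col 8 has {2,5,8}; box has {2,4,6,8,9} → only 3 remains.
r9c9 = 5: row 9 has {1,3,4,6,7,8}; col 9 has {2,4,6,8}; box has {2,3,4,6,8,9}; main diagonal has {1,2,3,4,6,7,8,9} → only 5 remains.
r1c3 = 2: row 1 has {3,5,6,8}; col 3 has {1,4,5,6,7,9}; box has {1,3,4,6,7,9} → only 2 remains.
r1c7 = 7: row 1 has {2,3,5,6,8}; col 7 has {1,3,4,5,6,8,9}; box has {4,5,8} → only 7 remains.
r2c1 = 5: row 2 has {1,2,4,7,8}; col 1 has {1,2,3,6,7}; box has {1,2,3,4,6,7,9} → only 5 remains.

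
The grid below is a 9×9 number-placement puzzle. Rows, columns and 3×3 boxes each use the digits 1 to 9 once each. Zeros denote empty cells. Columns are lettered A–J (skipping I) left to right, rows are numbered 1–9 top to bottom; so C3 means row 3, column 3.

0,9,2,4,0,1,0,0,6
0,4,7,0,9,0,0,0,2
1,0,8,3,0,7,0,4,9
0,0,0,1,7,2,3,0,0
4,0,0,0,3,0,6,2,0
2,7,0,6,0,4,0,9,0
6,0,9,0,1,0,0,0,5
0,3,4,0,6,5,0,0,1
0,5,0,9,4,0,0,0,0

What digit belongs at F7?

3

B3 = 6: row 3 has {1,3,4,7,8,9}; col 2 has {3,4,5,7,9}; box has {1,2,4,7,8,9} → only 6 remains.
G3 = 5: row 3 has {1,3,4,6,7,8,9}; col 7 has {3,6}; box has {2,4,6,9} → only 5 remains.
B4 = 8: row 4 has {1,2,3,7}; col 2 has {3,4,5,6,7,9}; box has {2,4,7} → only 8 remains.
H4 = 5: row 4 has {1,2,3,7,8}; col 8 has {2,4,9}; box has {2,3,6,9} → only 5 remains.
J4 = 4: row 4 has {1,2,3,5,7,8}; col 9 has {1,2,5,6,9}; box has {2,3,5,6,9} → only 4 remains.
B5 = 1: row 5 has {2,3,4,6}; col 2 has {3,4,5,6,7,8,9}; box has {2,4,7,8} → only 1 remains.
C5 = 5: row 5 has {1,2,3,4,6}; col 3 has {2,4,7,8,9}; box has {1,2,4,7,8} → only 5 remains.
D5 = 8: row 5 has {1,2,3,4,5,6}; col 4 has {1,3,4,6,9}; box has {1,2,3,4,6,7} → only 8 remains.
F5 = 9: row 5 has {1,2,3,4,5,6,8}; col 6 has {1,2,4,5,7}; box has {1,2,3,4,6,7,8} → only 9 remains.
J5 = 7: row 5 has {1,2,3,4,5,6,8,9}; col 9 has {1,2,4,5,6,9}; box has {2,3,4,5,6,9} → only 7 remains.
C6 = 3: row 6 has {2,4,6,7,9}; col 3 has {2,4,5,7,8,9}; box has {1,2,4,5,7,8} → only 3 remains.
E6 = 5: row 6 has {2,3,4,6,7,9}; col 5 has {1,3,4,6,7,9}; box has {1,2,3,4,6,7,8,9} → only 5 remains.
J6 = 8: row 6 has {2,3,4,5,6,7,9}; col 9 has {1,2,4,5,6,7,9}; box has {2,3,4,5,6,7,9} → only 8 remains.
B7 = 2: row 7 has {1,5,6,9}; col 2 has {1,3,4,5,6,7,8,9}; box has {3,4,5,6,9} → only 2 remains.
D7 = 7: row 7 has {1,2,5,6,9}; col 4 has {1,3,4,6,8,9}; box has {1,4,5,6,9} → only 7 remains.
D8 = 2: row 8 has {1,3,4,5,6}; col 4 has {1,3,4,6,7,8,9}; box has {1,4,5,6,7,9} → only 2 remains.
C9 = 1: row 9 has {4,5,9}; col 3 has {2,3,4,5,7,8,9}; box has {2,3,4,5,6,9} → only 1 remains.
J9 = 3: row 9 has {1,4,5,9}; col 9 has {1,2,4,5,6,7,8,9}; box has {1,5} → only 3 remains.
E1 = 8: row 1 has {1,2,4,6,9}; col 5 has {1,3,4,5,6,7,9}; box has {1,3,4,7,9} → only 8 remains.
G1 = 7: row 1 has {1,2,4,6,8,9}; col 7 has {3,5,6}; box has {2,4,5,6,9} → only 7 remains.
H1 = 3: row 1 has {1,2,4,6,7,8,9}; col 8 has {2,4,5,9}; box has {2,4,5,6,7,9} → only 3 remains.
D2 = 5: row 2 has {2,4,7,9}; col 4 has {1,2,3,4,6,7,8,9}; box has {1,3,4,7,8,9} → only 5 remains.
F2 = 6: row 2 has {2,4,5,7,9}; col 6 has {1,2,4,5,7,9}; box has {1,3,4,5,7,8,9} → only 6 remains.
E3 = 2: row 3 has {1,3,4,5,6,7,8,9}; col 5 has {1,3,4,5,6,7,8,9}; box has {1,3,4,5,6,7,8,9} → only 2 remains.
A4 = 9: row 4 has {1,2,3,4,5,7,8}; col 1 has {1,2,4,6}; box has {1,2,3,4,5,7,8} → only 9 remains.
C4 = 6: row 4 has {1,2,3,4,5,7,8,9}; col 3 has {1,2,3,4,5,7,8,9}; box has {1,2,3,4,5,7,8,9} → only 6 remains.
G6 = 1: row 6 has {2,3,4,5,6,7,8,9}; col 7 has {3,5,6,7}; box has {2,3,4,5,6,7,8,9} → only 1 remains.
H7 = 8: row 7 has {1,2,5,6,7,9}; col 8 has {2,3,4,5,9}; box has {1,3,5} → only 8 remains.
G8 = 9: row 8 has {1,2,3,4,5,6}; col 7 has {1,3,5,6,7}; box has {1,3,5,8} → only 9 remains.
H8 = 7: row 8 has {1,2,3,4,5,6,9}; col 8 has {2,3,4,5,8,9}; box has {1,3,5,8,9} → only 7 remains.
F9 = 8: row 9 has {1,3,4,5,9}; col 6 has {1,2,4,5,6,7,9}; box has {1,2,4,5,6,7,9} → only 8 remains.
G9 = 2: row 9 has {1,3,4,5,8,9}; col 7 has {1,3,5,6,7,9}; box has {1,3,5,7,8,9} → only 2 remains.
H9 = 6: row 9 has {1,2,3,4,5,8,9}; col 8 has {2,3,4,5,7,8,9}; box has {1,2,3,5,7,8,9} → only 6 remains.
A1 = 5: row 1 has {1,2,3,4,6,7,8,9}; col 1 has {1,2,4,6,9}; box has {1,2,4,6,7,8,9} → only 5 remains.
A2 = 3: row 2 has {2,4,5,6,7,9}; col 1 has {1,2,4,5,6,9}; box has {1,2,4,5,6,7,8,9} → only 3 remains.
G2 = 8: row 2 has {2,3,4,5,6,7,9}; col 7 has {1,2,3,5,6,7,9}; box has {2,3,4,5,6,7,9} → only 8 remains.
H2 = 1: row 2 has {2,3,4,5,6,7,8,9}; col 8 has {2,3,4,5,6,7,8,9}; box has {2,3,4,5,6,7,8,9} → only 1 remains.
F7 = 3: row 7 has {1,2,5,6,7,8,9}; col 6 has {1,2,4,5,6,7,8,9}; box has {1,2,4,5,6,7,8,9} → only 3 remains.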